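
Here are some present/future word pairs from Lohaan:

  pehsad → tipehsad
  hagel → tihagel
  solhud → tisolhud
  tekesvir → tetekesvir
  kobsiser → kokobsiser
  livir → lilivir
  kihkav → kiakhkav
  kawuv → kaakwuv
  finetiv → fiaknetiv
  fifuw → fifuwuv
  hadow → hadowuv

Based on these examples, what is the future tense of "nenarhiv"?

hagel and kobsiser both have last vowel 'e' yet inflect differently (tihagel, kokobsiser), so the last vowel is not what conditions the rule; the final letter is.
"nenarhiv" ends in -v. The stems ending in -v (kihkav → kiakhkav, kawuv → kaakwuv, finetiv → fiaknetiv) insert -ak- after the first vowel.
So nenarhiv → neaknarhiv.

neaknarhiv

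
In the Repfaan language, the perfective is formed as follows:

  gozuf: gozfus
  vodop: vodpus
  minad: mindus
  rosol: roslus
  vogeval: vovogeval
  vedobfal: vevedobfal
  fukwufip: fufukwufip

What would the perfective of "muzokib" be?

mumuzokib

"muzokib" has 3 vowels. The stems with 3 vowels (vogeval → vovogeval, vedobfal → vevedobfal, fukwufip → fufukwufip) repeat the first consonant+vowel as a prefix.
The other pattern: stems with 2 vowels delete the last vowel and add -us.
So muzokib → mumuzokib.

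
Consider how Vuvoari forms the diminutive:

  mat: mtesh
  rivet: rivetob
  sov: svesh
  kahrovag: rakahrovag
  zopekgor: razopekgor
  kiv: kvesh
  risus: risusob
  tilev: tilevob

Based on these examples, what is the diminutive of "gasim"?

gasimob

mat and rivet both end in -t yet inflect differently (mtesh, rivetob), so the final letter is not what conditions the rule; the number of vowels is.
"gasim" has 2 vowels. The stems with 2 vowels (risus → risusob, rivet → rivetob, tilev → tilevob) add -ob.
The other patterns: stems with 1 vowel delete the last vowel and add -esh; stems with 3 vowels add the prefix ra-.
So gasim → gasimob.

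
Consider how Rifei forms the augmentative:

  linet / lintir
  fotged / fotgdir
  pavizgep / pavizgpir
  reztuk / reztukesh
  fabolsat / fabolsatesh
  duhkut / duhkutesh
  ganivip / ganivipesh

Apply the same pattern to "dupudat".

"dupudat" has last vowel 'a'. The one such stem in the data (fabolsat → fabolsatesh) adds -esh, so the same rule applies.
The other pattern: stems whose last vowel is 'e' delete the last vowel and add -ir.
So dupudat → dupudatesh.

dupudatesh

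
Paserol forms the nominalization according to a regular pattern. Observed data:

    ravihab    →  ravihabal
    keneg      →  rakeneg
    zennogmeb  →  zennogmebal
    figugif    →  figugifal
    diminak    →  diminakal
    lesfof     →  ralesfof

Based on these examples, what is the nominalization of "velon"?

figugif and lesfof both end in -f yet inflect differently (figugifal, ralesfof), so the final letter is not what conditions the rule; the number of vowels is.
"velon" has 2 vowels. The stems with 2 vowels (keneg → rakeneg, lesfof → ralesfof) add the prefix ra-.
So velon → ravelon.

ravelon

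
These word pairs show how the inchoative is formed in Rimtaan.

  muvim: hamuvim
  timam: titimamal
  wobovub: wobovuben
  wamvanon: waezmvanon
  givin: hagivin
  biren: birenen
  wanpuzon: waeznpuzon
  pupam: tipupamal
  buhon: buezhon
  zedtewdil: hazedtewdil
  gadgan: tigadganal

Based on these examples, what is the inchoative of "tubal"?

titubalal

biren and givin both end in -n yet inflect differently (birenen, hagivin), so the final letter is not what conditions the rule; the last vowel is.
"tubal" has last vowel 'a'. The stems whose last vowel is 'a' (pupam → tipupamal, timam → titimamal, gadgan → tigadganal) add ti- … -al around the stem.
So tubal → titubalal.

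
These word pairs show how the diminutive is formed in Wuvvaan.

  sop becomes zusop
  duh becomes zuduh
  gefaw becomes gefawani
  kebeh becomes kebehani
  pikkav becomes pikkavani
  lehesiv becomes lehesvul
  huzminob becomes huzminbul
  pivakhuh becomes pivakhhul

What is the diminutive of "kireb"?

"kireb" has 2 vowels. The stems with 2 vowels (gefaw → gefawani, kebeh → kebehani, pikkav → pikkavani) add -ani.
The other patterns: stems with 1 vowel add the prefix zu-; stems with 3 vowels delete the last vowel and add -ul.
So kireb → kirebani.

kirebani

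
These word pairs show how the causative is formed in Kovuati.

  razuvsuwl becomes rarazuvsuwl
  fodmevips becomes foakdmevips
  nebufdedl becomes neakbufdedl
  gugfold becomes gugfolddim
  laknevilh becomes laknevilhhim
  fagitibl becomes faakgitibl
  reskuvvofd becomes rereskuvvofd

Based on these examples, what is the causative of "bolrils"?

bolrilssim

gugfold and reskuvvofd both end in -d yet inflect differently (gugfolddim, rereskuvvofd), so the final letter is not what conditions the rule; the second-to-last letter is.
"bolrils" has second-to-last letter 'l'. The stems whose second-to-last letter is 'l' (gugfold → gugfolddim, laknevilh → laknevilhhim) double the final consonant and add -im.
So bolrils → bolrilssim.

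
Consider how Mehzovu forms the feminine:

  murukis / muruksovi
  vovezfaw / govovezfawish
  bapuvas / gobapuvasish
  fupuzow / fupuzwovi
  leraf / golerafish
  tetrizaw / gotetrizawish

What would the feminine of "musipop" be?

bapuvas and murukis both end in -s yet inflect differently (gobapuvasish, muruksovi), so the final letter is not what conditions the rule; the last vowel is.
"musipop" has last vowel 'o'. The one such stem in the data (fupuzow → fupuzwovi) deletes the last vowel and adds -ovi (as does murukis), so the same rule applies.
The other pattern: stems whose last vowel is 'a' add go- … -ish around the stem.
So musipop → musippovi.

musippovi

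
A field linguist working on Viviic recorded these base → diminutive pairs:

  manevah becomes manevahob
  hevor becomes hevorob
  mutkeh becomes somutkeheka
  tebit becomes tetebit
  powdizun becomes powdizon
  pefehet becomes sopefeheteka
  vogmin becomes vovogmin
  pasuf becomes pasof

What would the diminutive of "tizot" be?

powdizun and vogmin both end in -n yet inflect differently (powdizon, vovogmin), so the final letter is not what conditions the rule; the last vowel is.
"tizot" has last vowel 'o'. The one such stem in the data (hevor → hevorob) adds -ob, so the same rule applies.
So tizot → tizotob.

tizotob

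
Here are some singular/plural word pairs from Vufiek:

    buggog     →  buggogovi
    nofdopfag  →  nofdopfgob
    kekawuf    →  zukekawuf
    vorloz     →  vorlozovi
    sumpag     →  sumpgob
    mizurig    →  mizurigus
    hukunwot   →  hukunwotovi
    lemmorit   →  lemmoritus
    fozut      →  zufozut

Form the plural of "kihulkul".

fozut and hukunwot both end in -t yet inflect differently (zufozut, hukunwotovi), so the final letter is not what conditions the rule; the last vowel is.
"kihulkul" has last vowel 'u'. The stems whose last vowel is 'u' (kekawuf → zukekawuf, fozut → zufozut) add the prefix zu-.
The other patterns: stems whose last vowel is 'o' add -ovi; stems whose last vowel is 'i' add -us; stems whose last vowel is 'a' delete the last vowel and add -ob.
So kihulkul → zukihulkul.

zukihulkul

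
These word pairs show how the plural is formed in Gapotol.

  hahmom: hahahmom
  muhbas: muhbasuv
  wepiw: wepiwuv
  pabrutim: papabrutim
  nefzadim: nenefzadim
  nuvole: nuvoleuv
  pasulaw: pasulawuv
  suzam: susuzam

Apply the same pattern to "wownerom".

"wownerom" ends in -m. The stems ending in -m (suzam → susuzam, nefzadim → nenefzadim, pabrutim → papabrutim) repeat the first consonant+vowel as a prefix.
So wownerom → wowownerom.

wowownerom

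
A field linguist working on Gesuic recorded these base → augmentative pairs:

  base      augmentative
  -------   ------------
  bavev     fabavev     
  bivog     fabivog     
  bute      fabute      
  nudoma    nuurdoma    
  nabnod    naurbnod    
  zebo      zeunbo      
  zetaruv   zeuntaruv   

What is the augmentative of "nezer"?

"nezer" begins with n-. The stems beginning with n- (nudoma → nuurdoma, nabnod → naurbnod) insert -ur- after the first vowel.
The other patterns: stems beginning with b- add the prefix fa-; stems beginning with z- insert -un- after the first vowel.
So nezer → neurzer.

neurzer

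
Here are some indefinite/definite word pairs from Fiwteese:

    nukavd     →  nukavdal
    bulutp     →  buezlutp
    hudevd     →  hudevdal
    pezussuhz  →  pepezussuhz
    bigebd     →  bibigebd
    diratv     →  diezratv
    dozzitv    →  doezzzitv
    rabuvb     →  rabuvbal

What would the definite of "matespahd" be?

nukavd and bigebd both end in -d yet inflect differently (nukavdal, bibigebd), so the final letter is not what conditions the rule; the second-to-last letter is.
"matespahd" has second-to-last letter 'h'. The one such stem in the data (pezussuhz → pepezussuhz) repeats the first consonant+vowel as a prefix (as does bigebd), so the same rule applies.
The other patterns: stems whose second-to-last letter is 't' insert -ez- after the first vowel; stems whose second-to-last letter is 'v' add -al.
So matespahd → mamatespahd.

mamatespahd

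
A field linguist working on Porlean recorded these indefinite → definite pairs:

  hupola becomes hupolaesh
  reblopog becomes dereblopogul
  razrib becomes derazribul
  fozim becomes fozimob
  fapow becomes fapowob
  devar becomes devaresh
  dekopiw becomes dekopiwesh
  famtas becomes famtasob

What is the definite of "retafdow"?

fapow and dekopiw both end in -w yet inflect differently (fapowob, dekopiwesh), so the final letter is not what conditions the rule; the first letter is.
"retafdow" begins with r-. The stems beginning with r- (reblopog → dereblopogul, razrib → derazribul) add de- … -ul around the stem.
The other patterns: stems beginning with f- add -ob; stems beginning with d- or h- add -esh.
So retafdow → deretafdowul.

deretafdowul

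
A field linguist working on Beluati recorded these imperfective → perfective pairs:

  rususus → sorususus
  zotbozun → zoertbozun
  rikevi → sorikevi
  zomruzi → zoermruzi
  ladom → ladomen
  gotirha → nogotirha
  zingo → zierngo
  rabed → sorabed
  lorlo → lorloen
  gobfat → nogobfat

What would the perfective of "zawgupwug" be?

rikevi and zomruzi both end in -i yet inflect differently (sorikevi, zoermruzi), so the final letter is not what conditions the rule; the first letter is.
"zawgupwug" begins with z-. The stems beginning with z- (zomruzi → zoermruzi, zingo → zierngo, zotbozun → zoertbozun) insert -er- after the first vowel.
The other patterns: stems beginning with l- add -en; stems beginning with r- add the prefix so-; stems beginning with g- add the prefix no-.
So zawgupwug → zaerwgupwug.

zaerwgupwug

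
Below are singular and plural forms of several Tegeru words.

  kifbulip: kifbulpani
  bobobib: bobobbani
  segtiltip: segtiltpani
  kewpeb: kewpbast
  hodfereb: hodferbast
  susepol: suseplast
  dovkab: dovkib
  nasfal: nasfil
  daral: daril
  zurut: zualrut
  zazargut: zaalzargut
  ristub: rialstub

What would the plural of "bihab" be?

bihib

bobobib and kewpeb both end in -b yet inflect differently (bobobbani, kewpbast), so the final letter is not what conditions the rule; the last vowel is.
"bihab" has last vowel 'a'. The stems whose last vowel is 'a' (dovkab → dovkib, nasfal → nasfil, daral → daril) change the last vowel to 'i'.
So bihab → bihib.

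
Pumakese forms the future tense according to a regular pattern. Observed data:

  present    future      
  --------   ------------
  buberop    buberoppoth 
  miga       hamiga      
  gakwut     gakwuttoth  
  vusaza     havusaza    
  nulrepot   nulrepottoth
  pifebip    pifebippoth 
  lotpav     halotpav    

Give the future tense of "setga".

"setga" ends in -a. The stems ending in -a (vusaza → havusaza, miga → hamiga) add the prefix ha-.
The other pattern: stems ending in -p or -t double the final consonant and add -oth.
So setga → hasetga.

hasetga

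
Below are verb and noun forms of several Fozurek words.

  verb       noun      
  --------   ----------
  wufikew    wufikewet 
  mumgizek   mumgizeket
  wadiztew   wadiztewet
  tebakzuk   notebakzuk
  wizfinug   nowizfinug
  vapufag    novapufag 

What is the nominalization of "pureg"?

pureget

mumgizek and tebakzuk both end in -k yet inflect differently (mumgizeket, notebakzuk), so the final letter is not what conditions the rule; the last vowel is.
"pureg" has last vowel 'e'. The stems whose last vowel is 'e' (wufikew → wufikewet, mumgizek → mumgizeket, wadiztew → wadiztewet) add -et.
So pureg → pureget.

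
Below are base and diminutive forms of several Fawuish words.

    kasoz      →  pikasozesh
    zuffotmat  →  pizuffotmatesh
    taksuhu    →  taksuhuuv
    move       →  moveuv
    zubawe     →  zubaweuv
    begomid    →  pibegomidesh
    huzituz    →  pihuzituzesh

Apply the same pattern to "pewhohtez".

pipewhohtezesh

huzituz and taksuhu both have last vowel 'u' yet inflect differently (pihuzituzesh, taksuhuuv), so the last vowel is not what conditions the rule; whether the stem ends in a vowel or a consonant is.
"pewhohtez" ends in a consonant. The stems ending in a consonant (kasoz → pikasozesh, zuffotmat → pizuffotmatesh, huzituz → pihuzituzesh) add pi- … -esh around the stem.
The other pattern: stems ending in a vowel add -uv.
So pewhohtez → pipewhohtezesh.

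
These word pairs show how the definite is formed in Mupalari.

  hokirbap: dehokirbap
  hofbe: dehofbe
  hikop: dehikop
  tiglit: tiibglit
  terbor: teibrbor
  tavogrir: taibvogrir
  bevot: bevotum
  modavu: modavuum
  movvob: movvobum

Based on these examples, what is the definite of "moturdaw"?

tiglit and bevot both end in -t yet inflect differently (tiibglit, bevotum), so the final letter is not what conditions the rule; the first letter is.
"moturdaw" begins with m-. The stems beginning with m- (modavu → modavuum, movvob → movvobum) add -um.
So moturdaw → moturdawum.

moturdawum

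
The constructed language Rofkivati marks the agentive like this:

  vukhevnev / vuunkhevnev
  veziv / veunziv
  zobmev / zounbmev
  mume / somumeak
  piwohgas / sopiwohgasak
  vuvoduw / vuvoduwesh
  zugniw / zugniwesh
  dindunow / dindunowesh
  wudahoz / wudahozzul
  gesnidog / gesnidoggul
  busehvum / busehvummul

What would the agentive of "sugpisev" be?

suungpisev

"sugpisev" ends in -v. The stems ending in -v (vukhevnev → vuunkhevnev, veziv → veunziv, zobmev → zounbmev) insert -un- after the first vowel.
The other patterns: stems ending in -e or -s add so- … -ak around the stem; stems ending in -w add -esh; stems ending in -g, -m or -z double the final consonant and add -ul.
So sugpisev → suungpisev.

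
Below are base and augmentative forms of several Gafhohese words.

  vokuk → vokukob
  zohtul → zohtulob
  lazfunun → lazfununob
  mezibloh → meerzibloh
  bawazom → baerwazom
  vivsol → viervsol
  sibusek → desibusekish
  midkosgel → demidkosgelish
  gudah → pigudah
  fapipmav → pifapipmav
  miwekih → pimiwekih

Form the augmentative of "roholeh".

deroholehish

"roholeh" has last vowel 'e'. The stems whose last vowel is 'e' (sibusek → desibusekish, midkosgel → demidkosgelish) add de- … -ish around the stem.
So roholeh → deroholehish.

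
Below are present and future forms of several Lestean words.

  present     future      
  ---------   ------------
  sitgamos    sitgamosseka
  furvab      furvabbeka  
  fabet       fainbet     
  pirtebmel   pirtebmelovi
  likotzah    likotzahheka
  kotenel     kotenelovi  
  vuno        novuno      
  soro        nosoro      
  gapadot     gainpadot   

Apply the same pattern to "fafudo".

nofafudo

kotenel and fabet both have last vowel 'e' yet inflect differently (kotenelovi, fainbet), so the last vowel is not what conditions the rule; the final letter is.
"fafudo" ends in -o. The stems ending in -o (vuno → novuno, soro → nosoro) add the prefix no-.
The other patterns: stems ending in -l add -ovi; stems ending in -t insert -in- after the first vowel; stems ending in -b, -h or -s double the final consonant and add -eka.
So fafudo → nofafudo.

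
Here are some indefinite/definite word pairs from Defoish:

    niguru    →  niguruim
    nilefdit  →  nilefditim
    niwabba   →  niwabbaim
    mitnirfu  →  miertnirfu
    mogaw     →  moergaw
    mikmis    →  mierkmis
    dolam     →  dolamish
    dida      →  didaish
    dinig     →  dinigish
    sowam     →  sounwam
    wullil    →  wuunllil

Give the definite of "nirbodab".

nirbodabim

niguru and mitnirfu both end in -u yet inflect differently (niguruim, miertnirfu), so the final letter is not what conditions the rule; the first letter is.
"nirbodab" begins with n-. The stems beginning with n- (niguru → niguruim, nilefdit → nilefditim, niwabba → niwabbaim) add -im.
So nirbodab → nirbodabim.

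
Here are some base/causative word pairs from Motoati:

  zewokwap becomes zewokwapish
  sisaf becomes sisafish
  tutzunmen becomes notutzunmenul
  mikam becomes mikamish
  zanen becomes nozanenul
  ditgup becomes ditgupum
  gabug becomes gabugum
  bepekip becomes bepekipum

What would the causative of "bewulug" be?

zewokwap and bepekip both end in -p yet inflect differently (zewokwapish, bepekipum), so the final letter is not what conditions the rule; the last vowel is.
"bewulug" has last vowel 'u'. The stems whose last vowel is 'u' (gabug → gabugum, ditgup → ditgupum) add -um.
So bewulug → bewulugum.

bewulugum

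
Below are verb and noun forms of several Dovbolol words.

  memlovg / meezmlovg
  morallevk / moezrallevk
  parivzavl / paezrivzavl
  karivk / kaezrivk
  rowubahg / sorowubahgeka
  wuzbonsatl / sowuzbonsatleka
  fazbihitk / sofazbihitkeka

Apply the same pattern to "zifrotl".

memlovg and rowubahg both end in -g yet inflect differently (meezmlovg, sorowubahgeka), so the final letter is not what conditions the rule; the second-to-last letter is.
"zifrotl" has second-to-last letter 't'. The stems whose second-to-last letter is 't' (wuzbonsatl → sowuzbonsatleka, fazbihitk → sofazbihitkeka) add so- … -eka around the stem.
So zifrotl → sozifrotleka.

sozifrotleka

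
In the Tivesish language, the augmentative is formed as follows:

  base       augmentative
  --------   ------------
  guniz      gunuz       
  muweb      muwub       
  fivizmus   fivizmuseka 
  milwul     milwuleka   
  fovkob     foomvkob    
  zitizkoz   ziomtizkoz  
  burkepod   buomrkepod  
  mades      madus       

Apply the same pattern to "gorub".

gorubeka

zitizkoz and guniz both end in -z yet inflect differently (ziomtizkoz, gunuz), so the final letter is not what conditions the rule; the last vowel is.
"gorub" has last vowel 'u'. The stems whose last vowel is 'u' (milwul → milwuleka, fivizmus → fivizmuseka) add -eka.
The other patterns: stems whose last vowel is 'o' insert -om- after the first vowel; stems whose last vowel is 'e' or 'i' change the last vowel to 'u'.
So gorub → gorubeka.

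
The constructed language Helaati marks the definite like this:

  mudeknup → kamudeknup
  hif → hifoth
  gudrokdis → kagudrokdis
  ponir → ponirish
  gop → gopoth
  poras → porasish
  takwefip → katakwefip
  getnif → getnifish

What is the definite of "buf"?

bufoth

hif and getnif both end in -f yet inflect differently (hifoth, getnifish), so the final letter is not what conditions the rule; the number of vowels is.
"buf" has 1 vowel. The stems with 1 vowel (gop → gopoth, hif → hifoth) add -oth.
The other patterns: stems with 2 vowels add -ish; stems with 3 vowels add the prefix ka-.
So buf → bufoth.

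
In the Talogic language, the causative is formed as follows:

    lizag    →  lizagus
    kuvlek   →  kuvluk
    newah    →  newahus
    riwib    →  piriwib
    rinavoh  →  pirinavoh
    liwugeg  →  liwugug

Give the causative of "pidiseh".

liwugeg and lizag both end in -g yet inflect differently (liwugug, lizagus), so the final letter is not what conditions the rule; the last vowel is.
"pidiseh" has last vowel 'e'. The stems whose last vowel is 'e' (kuvlek → kuvluk, liwugeg → liwugug) change the last vowel to 'u'.
The other patterns: stems whose last vowel is 'a' add -us; stems whose last vowel is 'i' or 'o' add the prefix pi-.
So pidiseh → pidisuh.

pidisuh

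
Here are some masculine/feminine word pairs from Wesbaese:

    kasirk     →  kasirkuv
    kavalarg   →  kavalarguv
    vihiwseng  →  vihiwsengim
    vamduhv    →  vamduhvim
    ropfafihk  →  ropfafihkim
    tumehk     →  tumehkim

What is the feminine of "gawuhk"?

gawuhkim

"gawuhk" has second-to-last letter 'h'. The stems whose second-to-last letter is 'h' (vamduhv → vamduhvim, ropfafihk → ropfafihkim, tumehk → tumehkim) add -im.
The other pattern: stems whose second-to-last letter is 'r' add -uv.
So gawuhk → gawuhkim.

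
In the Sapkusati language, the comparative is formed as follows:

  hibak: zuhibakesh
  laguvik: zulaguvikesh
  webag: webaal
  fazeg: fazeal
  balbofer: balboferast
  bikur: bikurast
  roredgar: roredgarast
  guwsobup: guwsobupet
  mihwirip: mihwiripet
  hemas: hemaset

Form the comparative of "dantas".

hibak and webag both have last vowel 'a' yet inflect differently (zuhibakesh, webaal), so the last vowel is not what conditions the rule; the final letter is.
"dantas" ends in -s. The one such stem in the data (hemas → hemaset) adds -et, so the same rule applies.
The other patterns: stems ending in -k add zu- … -esh around the stem; stems ending in -g drop the final letter and add -al; stems ending in -r add -ast.
So dantas → dantaset.

dantaset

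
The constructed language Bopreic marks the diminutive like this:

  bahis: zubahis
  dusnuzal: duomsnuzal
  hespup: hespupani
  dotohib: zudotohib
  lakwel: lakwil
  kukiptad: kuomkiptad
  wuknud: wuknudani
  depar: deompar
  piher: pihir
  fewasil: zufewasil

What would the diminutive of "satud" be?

"satud" has last vowel 'u'. The stems whose last vowel is 'u' (hespup → hespupani, wuknud → wuknudani) add -ani.
The other patterns: stems whose last vowel is 'a' insert -om- after the first vowel; stems whose last vowel is 'i' add the prefix zu-; stems whose last vowel is 'e' change the last vowel to 'i'.
So satud → satudani.

satudani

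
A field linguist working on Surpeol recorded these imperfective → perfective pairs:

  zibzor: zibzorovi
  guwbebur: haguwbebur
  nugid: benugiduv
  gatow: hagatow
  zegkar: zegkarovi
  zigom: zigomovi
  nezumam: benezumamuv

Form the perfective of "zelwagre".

zelwagreovi

"zelwagre" begins with z-. The stems beginning with z- (zegkar → zegkarovi, zibzor → zibzorovi, zigom → zigomovi) add -ovi.
The other patterns: stems beginning with n- add be- … -uv around the stem; stems beginning with g- add the prefix ha-.
So zelwagre → zelwagreovi.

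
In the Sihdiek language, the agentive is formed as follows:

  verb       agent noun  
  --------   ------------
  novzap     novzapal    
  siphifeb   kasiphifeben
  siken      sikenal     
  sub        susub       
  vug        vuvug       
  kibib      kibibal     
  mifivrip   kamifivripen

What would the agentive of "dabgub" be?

dabgubal

sub and kibib both end in -b yet inflect differently (susub, kibibal), so the final letter is not what conditions the rule; the number of vowels is.
"dabgub" has 2 vowels. The stems with 2 vowels (kibib → kibibal, novzap → novzapal, siken → sikenal) add -al.
The other patterns: stems with 1 vowel repeat the first consonant+vowel as a prefix; stems with 3 vowels add ka- … -en around the stem.
So dabgub → dabgubal.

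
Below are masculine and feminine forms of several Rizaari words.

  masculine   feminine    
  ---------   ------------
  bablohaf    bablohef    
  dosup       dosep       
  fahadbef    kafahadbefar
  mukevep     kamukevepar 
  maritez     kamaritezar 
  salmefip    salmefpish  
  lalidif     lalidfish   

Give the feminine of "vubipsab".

vubipseb

"vubipsab" has last vowel 'a'. The one such stem in the data (bablohaf → bablohef) changes the last vowel to 'e' (as does dosup), so the same rule applies.
So vubipsab → vubipseb.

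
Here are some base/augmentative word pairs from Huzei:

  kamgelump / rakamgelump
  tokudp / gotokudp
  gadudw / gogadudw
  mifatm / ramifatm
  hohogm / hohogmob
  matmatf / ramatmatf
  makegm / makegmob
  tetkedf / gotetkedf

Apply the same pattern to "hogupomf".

rahogupomf

hohogm and mifatm both end in -m yet inflect differently (hohogmob, ramifatm), so the final letter is not what conditions the rule; the second-to-last letter is.
"hogupomf" has second-to-last letter 'm'. The one such stem in the data (kamgelump → rakamgelump) adds the prefix ra-, so the same rule applies.
The other patterns: stems whose second-to-last letter is 'd' add the prefix go-; stems whose second-to-last letter is 'g' add -ob.
So hogupomf → rahogupomf.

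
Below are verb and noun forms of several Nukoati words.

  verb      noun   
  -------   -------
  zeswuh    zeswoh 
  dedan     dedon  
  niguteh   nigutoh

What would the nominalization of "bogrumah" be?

bogrumoh

Every pair shown (zeswuh → zeswoh, dedan → dedon, niguteh → nigutoh) follows the same rule: change the last vowel to 'o'.
So bogrumah → bogrumoh.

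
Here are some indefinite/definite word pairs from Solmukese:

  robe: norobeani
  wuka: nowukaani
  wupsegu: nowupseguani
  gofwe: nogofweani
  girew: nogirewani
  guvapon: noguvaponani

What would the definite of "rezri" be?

Every pair shown (robe → norobeani, wuka → nowukaani, wupsegu → nowupseguani, …) follows the same rule: add no- … -ani around the stem.
So rezri → norezriani.

norezriani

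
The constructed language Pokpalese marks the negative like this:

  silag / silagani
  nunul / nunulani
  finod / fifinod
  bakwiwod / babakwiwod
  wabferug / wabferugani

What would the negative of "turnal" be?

turnalani

finod and silag both have 2 vowels yet inflect differently (fifinod, silagani), so the number of vowels is not what conditions the rule; the final letter is.
"turnal" ends in -l. The one such stem in the data (nunul → nunulani) adds -ani, so the same rule applies.
The other pattern: stems ending in -d repeat the first consonant+vowel as a prefix.
So turnal → turnalani.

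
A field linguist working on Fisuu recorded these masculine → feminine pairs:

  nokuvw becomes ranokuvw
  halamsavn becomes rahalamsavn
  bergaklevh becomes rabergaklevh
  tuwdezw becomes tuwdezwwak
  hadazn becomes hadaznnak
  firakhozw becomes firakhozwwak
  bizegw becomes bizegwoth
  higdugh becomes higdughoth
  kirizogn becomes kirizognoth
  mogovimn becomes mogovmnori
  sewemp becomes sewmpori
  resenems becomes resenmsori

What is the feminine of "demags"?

demagsoth

nokuvw and tuwdezw both end in -w yet inflect differently (ranokuvw, tuwdezwwak), so the final letter is not what conditions the rule; the second-to-last letter is.
"demags" has second-to-last letter 'g'. The stems whose second-to-last letter is 'g' (bizegw → bizegwoth, higdugh → higdughoth, kirizogn → kirizognoth) add -oth.
The other patterns: stems whose second-to-last letter is 'v' add the prefix ra-; stems whose second-to-last letter is 'z' double the final consonant and add -ak; stems whose second-to-last letter is 'm' delete the last vowel and add -ori.
So demags → demagsoth.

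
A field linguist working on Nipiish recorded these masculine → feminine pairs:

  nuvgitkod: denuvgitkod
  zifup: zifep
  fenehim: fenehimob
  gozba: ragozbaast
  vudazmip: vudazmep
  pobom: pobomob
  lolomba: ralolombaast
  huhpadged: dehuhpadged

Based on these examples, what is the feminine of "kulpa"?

fenehim and vudazmip both have last vowel 'i' yet inflect differently (fenehimob, vudazmep), so the last vowel is not what conditions the rule; the final letter is.
"kulpa" ends in -a. The stems ending in -a (gozba → ragozbaast, lolomba → ralolombaast) add ra- … -ast around the stem.
The other patterns: stems ending in -m add -ob; stems ending in -p change the last vowel to 'e'; stems ending in -d add the prefix de-.
So kulpa → rakulpaast.

rakulpaast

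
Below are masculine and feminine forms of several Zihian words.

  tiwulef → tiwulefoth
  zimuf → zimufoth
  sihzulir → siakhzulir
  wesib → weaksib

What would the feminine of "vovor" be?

"vovor" ends in -r. The one such stem in the data (sihzulir → siakhzulir) inserts -ak- after the first vowel (as does wesib), so the same rule applies.
So vovor → voakvor.

voakvor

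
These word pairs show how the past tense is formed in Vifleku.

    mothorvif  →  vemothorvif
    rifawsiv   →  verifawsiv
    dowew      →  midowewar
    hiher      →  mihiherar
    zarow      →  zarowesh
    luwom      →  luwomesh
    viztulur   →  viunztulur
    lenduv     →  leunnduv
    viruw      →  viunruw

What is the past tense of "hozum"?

dowew and zarow both end in -w yet inflect differently (midowewar, zarowesh), so the final letter is not what conditions the rule; the last vowel is.
"hozum" has last vowel 'u'. The stems whose last vowel is 'u' (viztulur → viunztulur, lenduv → leunnduv, viruw → viunruw) insert -un- after the first vowel.
The other patterns: stems whose last vowel is 'i' add the prefix ve-; stems whose last vowel is 'e' add mi- … -ar around the stem; stems whose last vowel is 'o' add -esh.
So hozum → hounzum.

hounzum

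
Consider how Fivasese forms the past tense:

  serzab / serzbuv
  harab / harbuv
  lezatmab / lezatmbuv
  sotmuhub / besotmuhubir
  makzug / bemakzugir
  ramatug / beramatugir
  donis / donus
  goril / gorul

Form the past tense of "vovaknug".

serzab and sotmuhub both end in -b yet inflect differently (serzbuv, besotmuhubir), so the final letter is not what conditions the rule; the last vowel is.
"vovaknug" has last vowel 'u'. The stems whose last vowel is 'u' (sotmuhub → besotmuhubir, makzug → bemakzugir, ramatug → beramatugir) add be- … -ir around the stem.
So vovaknug → bevovaknugir.

bevovaknugir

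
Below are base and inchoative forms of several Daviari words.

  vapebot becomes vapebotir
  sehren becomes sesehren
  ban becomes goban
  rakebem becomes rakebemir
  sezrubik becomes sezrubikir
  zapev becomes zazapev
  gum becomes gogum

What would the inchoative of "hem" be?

"hem" has 1 vowel. The stems with 1 vowel (ban → goban, gum → gogum) add the prefix go-.
So hem → gohem.

gohem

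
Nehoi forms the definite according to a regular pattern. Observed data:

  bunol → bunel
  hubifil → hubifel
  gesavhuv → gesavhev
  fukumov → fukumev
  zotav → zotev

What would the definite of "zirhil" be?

zirhel

Every pair shown (bunol → bunel, hubifil → hubifel, gesavhuv → gesavhev, …) follows the same rule: change the last vowel to 'e'.
So zirhil → zirhel.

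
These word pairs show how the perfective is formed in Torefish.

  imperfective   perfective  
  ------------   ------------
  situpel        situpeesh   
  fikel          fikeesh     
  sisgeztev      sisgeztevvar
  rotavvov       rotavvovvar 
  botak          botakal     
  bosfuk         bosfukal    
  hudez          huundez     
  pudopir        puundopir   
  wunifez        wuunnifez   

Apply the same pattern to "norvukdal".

norvukdaesh

"norvukdal" ends in -l. The stems ending in -l (situpel → situpeesh, fikel → fikeesh) drop the final letter and add -esh.
The other patterns: stems ending in -v double the final consonant and add -ar; stems ending in -k add -al; stems ending in -r or -z insert -un- after the first vowel.
So norvukdal → norvukdaesh.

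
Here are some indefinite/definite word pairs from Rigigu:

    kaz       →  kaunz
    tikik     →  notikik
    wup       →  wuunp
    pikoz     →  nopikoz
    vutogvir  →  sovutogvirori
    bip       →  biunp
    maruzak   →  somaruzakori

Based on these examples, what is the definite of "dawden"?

nodawden

"dawden" has 2 vowels. The stems with 2 vowels (pikoz → nopikoz, tikik → notikik) add the prefix no-.
The other patterns: stems with 1 vowel insert -un- after the first vowel; stems with 3 vowels add so- … -ori around the stem.
So dawden → nodawden.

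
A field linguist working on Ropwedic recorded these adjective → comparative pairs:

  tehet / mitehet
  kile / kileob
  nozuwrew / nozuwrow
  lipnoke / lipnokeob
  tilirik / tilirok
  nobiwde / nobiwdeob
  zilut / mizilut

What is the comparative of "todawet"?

mitodawet

nobiwde and tehet both have last vowel 'e' yet inflect differently (nobiwdeob, mitehet), so the last vowel is not what conditions the rule; the final letter is.
"todawet" ends in -t. The stems ending in -t (zilut → mizilut, tehet → mitehet) add the prefix mi-.
The other patterns: stems ending in -e add -ob; stems ending in -k or -w change the last vowel to 'o'.
So todawet → mitodawet.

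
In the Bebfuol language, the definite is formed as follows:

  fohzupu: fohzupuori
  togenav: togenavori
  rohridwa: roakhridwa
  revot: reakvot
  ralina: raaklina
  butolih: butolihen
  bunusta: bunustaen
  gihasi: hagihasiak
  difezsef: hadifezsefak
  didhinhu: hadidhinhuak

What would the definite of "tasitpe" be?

tasitpeori

rohridwa and bunusta both end in -a yet inflect differently (roakhridwa, bunustaen), so the final letter is not what conditions the rule; the first letter is.
"tasitpe" begins with t-. The one such stem in the data (togenav → togenavori) adds -ori, so the same rule applies.
So tasitpe → tasitpeori.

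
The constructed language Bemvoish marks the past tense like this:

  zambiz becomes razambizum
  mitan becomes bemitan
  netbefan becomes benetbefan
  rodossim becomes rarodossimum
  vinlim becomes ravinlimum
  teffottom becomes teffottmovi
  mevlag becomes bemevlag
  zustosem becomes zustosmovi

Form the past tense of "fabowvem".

"fabowvem" has last vowel 'e'. The one such stem in the data (zustosem → zustosmovi) deletes the last vowel and adds -ovi (as does teffottom), so the same rule applies.
So fabowvem → fabowvmovi.

fabowvmovi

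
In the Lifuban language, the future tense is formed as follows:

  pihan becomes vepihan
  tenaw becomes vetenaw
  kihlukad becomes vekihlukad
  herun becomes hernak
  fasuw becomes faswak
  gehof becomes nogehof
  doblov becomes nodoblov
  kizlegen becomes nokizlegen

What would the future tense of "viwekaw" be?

veviwekaw

"viwekaw" has last vowel 'a'. The stems whose last vowel is 'a' (pihan → vepihan, tenaw → vetenaw, kihlukad → vekihlukad) add the prefix ve-.
So viwekaw → veviwekaw.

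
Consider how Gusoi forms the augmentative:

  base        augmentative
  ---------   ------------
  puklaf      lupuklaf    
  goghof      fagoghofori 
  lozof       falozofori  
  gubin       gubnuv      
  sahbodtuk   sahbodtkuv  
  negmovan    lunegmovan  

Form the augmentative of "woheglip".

woheglpuv

"woheglip" has last vowel 'i'. The one such stem in the data (gubin → gubnuv) deletes the last vowel and adds -uv (as does sahbodtuk), so the same rule applies.
So woheglip → woheglpuv.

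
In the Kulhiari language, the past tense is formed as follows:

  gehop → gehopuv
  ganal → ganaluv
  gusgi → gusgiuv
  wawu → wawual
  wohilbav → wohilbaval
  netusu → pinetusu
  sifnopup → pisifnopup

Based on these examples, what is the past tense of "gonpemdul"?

"gonpemdul" begins with g-. The stems beginning with g- (gehop → gehopuv, ganal → ganaluv, gusgi → gusgiuv) add -uv.
So gonpemdul → gonpemduluv.

gonpemduluv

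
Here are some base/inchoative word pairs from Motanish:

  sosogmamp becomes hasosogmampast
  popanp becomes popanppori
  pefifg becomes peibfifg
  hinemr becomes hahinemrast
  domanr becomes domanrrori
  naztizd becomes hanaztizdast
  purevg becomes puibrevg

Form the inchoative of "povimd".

sosogmamp and popanp both end in -p yet inflect differently (hasosogmampast, popanppori), so the final letter is not what conditions the rule; the second-to-last letter is.
"povimd" has second-to-last letter 'm'. The stems whose second-to-last letter is 'm' (sosogmamp → hasosogmampast, hinemr → hahinemrast) add ha- … -ast around the stem.
So povimd → hapovimdast.

hapovimdast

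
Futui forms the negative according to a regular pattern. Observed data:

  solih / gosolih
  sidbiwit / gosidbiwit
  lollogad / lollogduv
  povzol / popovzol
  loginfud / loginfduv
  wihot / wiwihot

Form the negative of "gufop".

"gufop" has last vowel 'o'. The stems whose last vowel is 'o' (wihot → wiwihot, povzol → popovzol) repeat the first consonant+vowel as a prefix.
So gufop → gugufop.

gugufop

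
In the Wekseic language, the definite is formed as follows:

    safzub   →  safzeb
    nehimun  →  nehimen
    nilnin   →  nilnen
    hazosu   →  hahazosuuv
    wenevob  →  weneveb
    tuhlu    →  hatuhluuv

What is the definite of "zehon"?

safzub and hazosu both have last vowel 'u' yet inflect differently (safzeb, hahazosuuv), so the last vowel is not what conditions the rule; the final letter is.
"zehon" ends in -n. The stems ending in -n (nehimun → nehimen, nilnin → nilnen) change the last vowel to 'e'.
The other pattern: stems ending in -u add ha- … -uv around the stem.
So zehon → zehen.

zehen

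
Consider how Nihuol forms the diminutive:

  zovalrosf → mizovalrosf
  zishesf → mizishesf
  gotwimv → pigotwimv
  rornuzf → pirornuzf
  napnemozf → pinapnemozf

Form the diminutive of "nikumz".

pinikumz

zovalrosf and rornuzf both end in -f yet inflect differently (mizovalrosf, pirornuzf), so the final letter is not what conditions the rule; the second-to-last letter is.
"nikumz" has second-to-last letter 'm'. The one such stem in the data (gotwimv → pigotwimv) adds the prefix pi-, so the same rule applies.
So nikumz → pinikumz.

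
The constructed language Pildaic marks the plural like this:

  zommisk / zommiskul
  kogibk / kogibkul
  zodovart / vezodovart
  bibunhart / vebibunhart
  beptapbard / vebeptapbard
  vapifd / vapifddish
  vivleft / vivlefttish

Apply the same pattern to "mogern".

vemogern

beptapbard and vapifd both end in -d yet inflect differently (vebeptapbard, vapifddish), so the final letter is not what conditions the rule; the second-to-last letter is.
"mogern" has second-to-last letter 'r'. The stems whose second-to-last letter is 'r' (zodovart → vezodovart, bibunhart → vebibunhart, beptapbard → vebeptapbard) add the prefix ve-.
So mogern → vemogern.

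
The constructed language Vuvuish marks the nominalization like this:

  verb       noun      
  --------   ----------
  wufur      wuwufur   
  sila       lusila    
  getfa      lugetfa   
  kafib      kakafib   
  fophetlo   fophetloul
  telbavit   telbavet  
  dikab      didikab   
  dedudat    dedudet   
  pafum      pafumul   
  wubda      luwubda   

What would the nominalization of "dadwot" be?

wubda and dedudat both have last vowel 'a' yet inflect differently (luwubda, dedudet), so the last vowel is not what conditions the rule; the final letter is.
"dadwot" ends in -t. The stems ending in -t (dedudat → dedudet, telbavit → telbavet) change the last vowel to 'e'.
So dadwot → dadwet.

dadwet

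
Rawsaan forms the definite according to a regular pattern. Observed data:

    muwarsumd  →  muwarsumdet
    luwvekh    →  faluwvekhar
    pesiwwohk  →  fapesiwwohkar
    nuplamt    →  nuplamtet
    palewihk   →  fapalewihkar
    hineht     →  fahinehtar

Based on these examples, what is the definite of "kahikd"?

nuplamt and hineht both end in -t yet inflect differently (nuplamtet, fahinehtar), so the final letter is not what conditions the rule; the second-to-last letter is.
"kahikd" has second-to-last letter 'k'. The one such stem in the data (luwvekh → faluwvekhar) adds fa- … -ar around the stem, so the same rule applies.
So kahikd → fakahikdar.

fakahikdar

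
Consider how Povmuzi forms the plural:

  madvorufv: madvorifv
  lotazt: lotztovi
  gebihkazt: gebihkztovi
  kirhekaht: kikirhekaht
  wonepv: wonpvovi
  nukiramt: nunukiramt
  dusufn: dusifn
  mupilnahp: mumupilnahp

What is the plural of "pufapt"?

kirhekaht and lotazt both end in -t yet inflect differently (kikirhekaht, lotztovi), so the final letter is not what conditions the rule; the second-to-last letter is.
"pufapt" has second-to-last letter 'p'. The one such stem in the data (wonepv → wonpvovi) deletes the last vowel and adds -ovi (as do lotazt, gebihkazt), so the same rule applies.
The other patterns: stems whose second-to-last letter is 'h' or 'm' repeat the first consonant+vowel as a prefix; stems whose second-to-last letter is 'f' change the last vowel to 'i'.
So pufapt → pufptovi.

pufptovi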